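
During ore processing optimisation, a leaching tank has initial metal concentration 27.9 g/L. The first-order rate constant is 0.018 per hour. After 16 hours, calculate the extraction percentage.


Compute the exponent:
-k * t = -0.018 * 16 = -0.288
Remaining concentration:
C = 27.9 * exp(-0.288)
= 27.9 * 0.7497615922
= 20.91834842 g/L
Extracted = 27.9 - 20.91834842 = 6.981651577 g/L
Extraction % = 6.981651577 / 27.9 * 100
= 25.0238%

25.0238%


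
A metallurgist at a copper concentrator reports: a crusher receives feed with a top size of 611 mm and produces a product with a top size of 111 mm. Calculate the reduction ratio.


Reduction ratio = feed size / product size
= 611 / 111
= 5.5045

5.5045


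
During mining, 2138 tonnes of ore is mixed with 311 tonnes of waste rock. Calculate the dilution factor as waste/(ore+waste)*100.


12.6991%

Total material = ore + waste
= 2138 + 311 = 2449 tonnes
Dilution = waste / total * 100
= 311 / 2449 * 100
= 0.1269906084 * 100
= 12.6991%


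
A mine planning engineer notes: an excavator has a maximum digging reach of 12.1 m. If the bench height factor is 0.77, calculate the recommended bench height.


Bench height = reach * factor
= 12.1 * 0.77
= 9.317 m

9.317 m


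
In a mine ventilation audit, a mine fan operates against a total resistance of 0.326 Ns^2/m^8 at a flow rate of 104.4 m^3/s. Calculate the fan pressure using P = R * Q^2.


3553.1914 Pa

Compute Q^2:
Q^2 = 104.4^2 = 10899.36
Compute pressure:
P = R * Q^2 = 0.326 * 10899.36
= 3553.1914 Pa


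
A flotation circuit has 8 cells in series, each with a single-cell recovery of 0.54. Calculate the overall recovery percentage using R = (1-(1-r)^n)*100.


Complement of single-cell recovery:
1 - r = 1 - 0.54 = 0.46
Raise to power n:
(1 - r)^8 = 0.46^8 = 0.002004761223
Overall recovery:
R = (1 - 0.002004761223) * 100
= 99.7995%

99.7995%


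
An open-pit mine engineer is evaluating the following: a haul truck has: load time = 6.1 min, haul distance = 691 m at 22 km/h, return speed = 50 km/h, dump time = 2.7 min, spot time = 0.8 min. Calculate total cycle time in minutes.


12.3137 min

Convert haul speed to m/min: 22 * 1000/60 = 366.6666667 m/min
Haul time = 691 / 366.6666667 = 1.884545455 min
Convert return speed to m/min: 50 * 1000/60 = 833.3333333 m/min
Return time = 691 / 833.3333333 = 0.8292 min
Total cycle time:
= 6.1 + 1.884545455 + 2.7 + 0.8292 + 0.8
= 12.3137 min


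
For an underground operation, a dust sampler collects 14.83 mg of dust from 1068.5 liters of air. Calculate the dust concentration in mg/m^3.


13.8793 mg/m^3

Convert liters to m^3: 1 m^3 = 1000 L
Concentration = mass / volume * 1000
= 14.83 / 1068.5 * 1000
= 0.01387927 * 1000
= 13.8793 mg/m^3


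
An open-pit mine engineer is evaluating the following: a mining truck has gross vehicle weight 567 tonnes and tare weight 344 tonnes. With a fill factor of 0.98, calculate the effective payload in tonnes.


Maximum payload = gross - tare
= 567 - 344 = 223 tonnes
Effective payload = max payload * fill factor
= 223 * 0.98
= 218.54 tonnes

218.54 tonnes


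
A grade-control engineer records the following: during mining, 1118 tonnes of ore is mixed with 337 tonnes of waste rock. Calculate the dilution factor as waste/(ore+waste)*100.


23.1615%

Total material = ore + waste
= 1118 + 337 = 1455 tonnes
Dilution = waste / total * 100
= 337 / 1455 * 100
= 0.2316151203 * 100
= 23.1615%


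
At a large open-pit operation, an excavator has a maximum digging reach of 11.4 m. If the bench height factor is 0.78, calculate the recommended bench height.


Bench height = reach * factor
= 11.4 * 0.78
= 8.892 m

8.892 m


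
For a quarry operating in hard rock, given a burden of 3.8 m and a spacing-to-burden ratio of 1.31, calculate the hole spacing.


4.978 m

Spacing = burden * ratio
= 3.8 * 1.31
= 4.978 m


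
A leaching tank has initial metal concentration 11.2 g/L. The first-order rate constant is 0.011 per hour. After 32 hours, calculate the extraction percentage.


Compute the exponent:
-k * t = -0.011 * 32 = -0.352
Remaining concentration:
C = 11.2 * exp(-0.352)
= 11.2 * 0.703280122
= 7.876737366 g/L
Extracted = 11.2 - 7.876737366 = 3.323262634 g/L
Extraction % = 3.323262634 / 11.2 * 100
= 29.672%

29.672%


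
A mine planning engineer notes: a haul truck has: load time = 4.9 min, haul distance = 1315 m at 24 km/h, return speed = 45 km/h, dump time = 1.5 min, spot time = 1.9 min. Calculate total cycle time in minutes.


Convert haul speed to m/min: 24 * 1000/60 = 400 m/min
Haul time = 1315 / 400 = 3.2875 min
Convert return speed to m/min: 45 * 1000/60 = 750 m/min
Return time = 1315 / 750 = 1.753333333 min
Total cycle time:
= 4.9 + 3.2875 + 1.5 + 1.753333333 + 1.9
= 13.3408 min

13.3408 min


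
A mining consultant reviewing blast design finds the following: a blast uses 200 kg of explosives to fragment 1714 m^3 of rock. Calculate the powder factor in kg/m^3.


Powder factor = explosive mass / rock volume
= 200 / 1714
= 0.1167 kg/m^3

0.1167 kg/m^3


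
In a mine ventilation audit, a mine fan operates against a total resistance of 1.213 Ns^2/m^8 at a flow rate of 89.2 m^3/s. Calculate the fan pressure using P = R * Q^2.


9651.4043 Pa

Compute Q^2:
Q^2 = 89.2^2 = 7956.64
Compute pressure:
P = R * Q^2 = 1.213 * 7956.64
= 9651.4043 Pa


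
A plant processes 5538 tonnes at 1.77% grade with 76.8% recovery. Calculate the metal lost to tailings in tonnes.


Total metal in feed:
= 5538 * 1.77 / 100 = 98.0226 tonnes
Metal recovered:
= 98.0226 * 76.8 / 100 = 75.2813568 tonnes
Metal lost to tailings:
= 98.0226 - 75.2813568
= 22.7412 tonnes

22.7412 tonnes


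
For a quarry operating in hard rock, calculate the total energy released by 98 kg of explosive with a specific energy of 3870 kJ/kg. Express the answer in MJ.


379.26 MJ

Energy = mass * specific_energy / 1000
= 98 * 3870 / 1000
= 379260 / 1000
= 379.26 MJ


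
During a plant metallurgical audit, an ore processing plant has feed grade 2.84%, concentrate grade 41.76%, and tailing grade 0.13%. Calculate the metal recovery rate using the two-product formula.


Using the two-product formula:
R = 100 * c * (f - t) / (f * (c - t))
Numerator = 100 * 41.76 * (2.84 - 0.13)
= 100 * 41.76 * 2.71
= 11316.96
Denominator = 2.84 * (41.76 - 0.13)
= 2.84 * 41.63
= 118.2292
R = 11316.96 / 118.2292
= 95.7205%

95.7205%


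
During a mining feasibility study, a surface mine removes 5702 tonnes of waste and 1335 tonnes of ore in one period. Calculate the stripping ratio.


Stripping ratio = waste tonnage / ore tonnage
= 5702 / 1335
= 4.2712

4.2712


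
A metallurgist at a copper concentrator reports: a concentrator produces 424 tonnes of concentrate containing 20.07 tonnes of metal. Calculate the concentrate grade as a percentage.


4.7335%

Grade = (metal in concentrate / concentrate mass) * 100
= (20.07 / 424) * 100
= 0.04733490566 * 100
= 4.7335%


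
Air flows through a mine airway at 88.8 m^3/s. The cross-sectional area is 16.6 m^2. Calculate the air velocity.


5.3494 m/s

Velocity = flow rate / cross-sectional area
= 88.8 / 16.6
= 5.3494 m/s


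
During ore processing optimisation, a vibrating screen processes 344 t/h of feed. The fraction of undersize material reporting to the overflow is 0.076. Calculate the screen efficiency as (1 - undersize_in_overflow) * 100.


92.4%

Screen efficiency = (1 - fraction of undersize in overflow) * 100
= (1 - 0.076) * 100
= 0.924 * 100
= 92.4%


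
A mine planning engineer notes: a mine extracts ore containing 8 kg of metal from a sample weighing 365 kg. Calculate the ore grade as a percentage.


2.1918%

Ore grade = (metal mass / ore mass) * 100
= (8 / 365) * 100
= 0.02191780822 * 100
= 2.1918%


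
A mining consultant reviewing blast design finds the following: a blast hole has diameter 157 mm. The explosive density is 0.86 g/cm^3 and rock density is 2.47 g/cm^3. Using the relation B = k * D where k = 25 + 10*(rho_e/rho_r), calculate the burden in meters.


4.4716 m

First, compute k:
rho_e / rho_r = 0.86 / 2.47 = 0.3481781377
k = 25 + 10 * 0.3481781377 = 28.48178138
Then, compute burden:
B = k * D / 1000 = 28.48178138 * 157 / 1000
= 4471.639676 / 1000
= 4.4716 m


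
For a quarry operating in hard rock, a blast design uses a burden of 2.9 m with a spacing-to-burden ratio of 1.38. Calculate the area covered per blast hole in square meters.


First, find the spacing:
Spacing = burden * ratio = 2.9 * 1.38
= 4.002 m
Then, calculate the area:
Area = burden * spacing = 2.9 * 4.002
= 11.6058 m^2

11.6058 m^2


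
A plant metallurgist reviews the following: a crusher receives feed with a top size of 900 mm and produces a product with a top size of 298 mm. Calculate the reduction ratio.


3.0201

Reduction ratio = feed size / product size
= 900 / 298
= 3.0201


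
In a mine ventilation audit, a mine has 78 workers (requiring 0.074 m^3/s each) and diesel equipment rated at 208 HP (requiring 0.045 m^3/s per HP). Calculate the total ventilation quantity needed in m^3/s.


15.132 m^3/s

Airflow for workers:
Q_people = 78 * 0.074 = 5.772 m^3/s
Airflow for diesel equipment:
Q_diesel = 208 * 0.045 = 9.36 m^3/s
Total ventilation:
Q_total = 5.772 + 9.36
= 15.132 m^3/s


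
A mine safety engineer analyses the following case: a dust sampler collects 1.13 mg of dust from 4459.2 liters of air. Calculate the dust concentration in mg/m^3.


0.2534 mg/m^3

Convert liters to m^3: 1 m^3 = 1000 L
Concentration = mass / volume * 1000
= 1.13 / 4459.2 * 1000
= 0.0002534086832 * 1000
= 0.2534 mg/m^3


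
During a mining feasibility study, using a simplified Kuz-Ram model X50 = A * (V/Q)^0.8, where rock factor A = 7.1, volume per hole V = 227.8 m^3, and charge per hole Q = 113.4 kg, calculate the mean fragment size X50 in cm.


Compute V/Q:
V/Q = 227.8 / 113.4 = 2.008818342
Raise to the power 0.8:
(V/Q)^0.8 = 2.008818342^0.8 = 1.747239874
Multiply by A:
X50 = 7.1 * 1.747239874
= 12.4054 cm

12.4054 cm


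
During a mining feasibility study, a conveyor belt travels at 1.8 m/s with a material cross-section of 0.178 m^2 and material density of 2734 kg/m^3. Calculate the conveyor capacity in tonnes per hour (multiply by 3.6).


3153.505 t/h

Volumetric flow = speed * area
= 1.8 * 0.178 = 0.3204 m^3/s
Mass flow = volumetric * density
= 0.3204 * 2734 = 875.9736 kg/s
Convert to t/h: multiply by 3.6
Capacity = 875.9736 * 3.6
= 3153.505 t/h


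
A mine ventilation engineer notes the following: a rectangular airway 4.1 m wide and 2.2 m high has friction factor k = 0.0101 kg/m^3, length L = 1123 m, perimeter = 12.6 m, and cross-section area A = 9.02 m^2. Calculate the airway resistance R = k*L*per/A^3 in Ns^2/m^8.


0.1947 Ns^2/m^8

Compute the numerator:
k * L * per = 0.0101 * 1123 * 12.6
= 142.91298
Compute the denominator:
A^3 = 9.02^3 = 733.870808
Resistance:
R = 142.91298 / 733.870808
= 0.1947 Ns^2/m^8


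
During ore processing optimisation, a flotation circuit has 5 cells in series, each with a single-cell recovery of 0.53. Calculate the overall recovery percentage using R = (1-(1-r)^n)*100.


Complement of single-cell recovery:
1 - r = 1 - 0.53 = 0.47
Raise to power n:
(1 - r)^5 = 0.47^5 = 0.0229345007
Overall recovery:
R = (1 - 0.0229345007) * 100
= 97.7065%

97.7065%


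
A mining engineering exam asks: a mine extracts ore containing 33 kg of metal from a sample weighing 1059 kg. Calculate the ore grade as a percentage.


Ore grade = (metal mass / ore mass) * 100
= (33 / 1059) * 100
= 0.03116147309 * 100
= 3.1161%

3.1161%


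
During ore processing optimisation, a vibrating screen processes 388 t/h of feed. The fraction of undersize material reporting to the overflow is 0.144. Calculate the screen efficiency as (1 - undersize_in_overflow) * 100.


Screen efficiency = (1 - fraction of undersize in overflow) * 100
= (1 - 0.144) * 100
= 0.856 * 100
= 85.6%

85.6%


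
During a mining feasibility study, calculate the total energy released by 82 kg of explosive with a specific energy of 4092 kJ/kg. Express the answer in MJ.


335.544 MJ

Energy = mass * specific_energy / 1000
= 82 * 4092 / 1000
= 335544 / 1000
= 335.544 MJ


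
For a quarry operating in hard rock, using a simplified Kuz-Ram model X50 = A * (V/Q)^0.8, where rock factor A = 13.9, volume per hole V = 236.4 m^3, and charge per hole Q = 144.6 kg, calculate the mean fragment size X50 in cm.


20.5967 cm

Compute V/Q:
V/Q = 236.4 / 144.6 = 1.634854772
Raise to the power 0.8:
(V/Q)^0.8 = 1.634854772^0.8 = 1.481778685
Multiply by A:
X50 = 13.9 * 1.481778685
= 20.5967 cm


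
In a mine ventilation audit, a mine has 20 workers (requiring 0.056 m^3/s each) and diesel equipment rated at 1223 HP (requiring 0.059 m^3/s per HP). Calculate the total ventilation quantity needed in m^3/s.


Airflow for workers:
Q_people = 20 * 0.056 = 1.12 m^3/s
Airflow for diesel equipment:
Q_diesel = 1223 * 0.059 = 72.157 m^3/s
Total ventilation:
Q_total = 1.12 + 72.157
= 73.277 m^3/s

73.277 m^3/s


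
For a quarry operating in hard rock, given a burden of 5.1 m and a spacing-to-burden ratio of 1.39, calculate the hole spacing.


Spacing = burden * ratio
= 5.1 * 1.39
= 7.089 m

7.089 m


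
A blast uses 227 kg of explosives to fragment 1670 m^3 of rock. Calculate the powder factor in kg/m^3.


0.1359 kg/m^3

Powder factor = explosive mass / rock volume
= 227 / 1670
= 0.1359 kg/m^3


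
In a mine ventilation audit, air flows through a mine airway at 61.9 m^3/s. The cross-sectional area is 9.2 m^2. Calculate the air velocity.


6.7283 m/s

Velocity = flow rate / cross-sectional area
= 61.9 / 9.2
= 6.7283 m/s


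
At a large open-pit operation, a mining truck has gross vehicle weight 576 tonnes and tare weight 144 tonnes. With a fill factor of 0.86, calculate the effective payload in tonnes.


371.52 tonnes

Maximum payload = gross - tare
= 576 - 144 = 432 tonnes
Effective payload = max payload * fill factor
= 432 * 0.86
= 371.52 tonnes


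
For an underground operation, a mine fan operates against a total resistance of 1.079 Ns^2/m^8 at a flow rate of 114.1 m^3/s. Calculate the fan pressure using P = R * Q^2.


14047.296 Pa

Compute Q^2:
Q^2 = 114.1^2 = 13018.81
Compute pressure:
P = R * Q^2 = 1.079 * 13018.81
= 14047.296 Pa


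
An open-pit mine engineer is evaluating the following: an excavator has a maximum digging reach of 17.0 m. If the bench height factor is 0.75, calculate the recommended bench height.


Bench height = reach * factor
= 17.0 * 0.75
= 12.75 m

12.75 m


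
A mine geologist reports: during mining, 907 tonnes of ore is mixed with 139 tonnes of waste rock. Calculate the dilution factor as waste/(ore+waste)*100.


13.2887%

Total material = ore + waste
= 907 + 139 = 1046 tonnes
Dilution = waste / total * 100
= 139 / 1046 * 100
= 0.1328871893 * 100
= 13.2887%


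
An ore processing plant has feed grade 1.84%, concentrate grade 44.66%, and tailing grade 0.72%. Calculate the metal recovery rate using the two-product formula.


Using the two-product formula:
R = 100 * c * (f - t) / (f * (c - t))
Numerator = 100 * 44.66 * (1.84 - 0.72)
= 100 * 44.66 * 1.12
= 5001.92
Denominator = 1.84 * (44.66 - 0.72)
= 1.84 * 43.94
= 80.8496
R = 5001.92 / 80.8496
= 61.867%

61.867%


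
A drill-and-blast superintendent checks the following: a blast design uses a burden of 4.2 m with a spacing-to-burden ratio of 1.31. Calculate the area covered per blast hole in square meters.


23.1084 m^2

First, find the spacing:
Spacing = burden * ratio = 4.2 * 1.31
= 5.502 m
Then, calculate the area:
Area = burden * spacing = 4.2 * 5.502
= 23.1084 m^2


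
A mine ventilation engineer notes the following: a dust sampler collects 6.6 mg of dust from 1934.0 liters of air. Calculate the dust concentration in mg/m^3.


3.4126 mg/m^3

Convert liters to m^3: 1 m^3 = 1000 L
Concentration = mass / volume * 1000
= 6.6 / 1934.0 * 1000
= 0.003412616339 * 1000
= 3.4126 mg/m^3


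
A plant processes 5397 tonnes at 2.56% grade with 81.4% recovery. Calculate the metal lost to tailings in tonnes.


25.6984 tonnes

Total metal in feed:
= 5397 * 2.56 / 100 = 138.1632 tonnes
Metal recovered:
= 138.1632 * 81.4 / 100 = 112.4648448 tonnes
Metal lost to tailings:
= 138.1632 - 112.4648448
= 25.6984 tonnes


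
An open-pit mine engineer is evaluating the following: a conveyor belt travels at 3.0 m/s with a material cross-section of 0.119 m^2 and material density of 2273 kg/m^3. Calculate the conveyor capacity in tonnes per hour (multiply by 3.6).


2921.2596 t/h

Volumetric flow = speed * area
= 3.0 * 0.119 = 0.357 m^3/s
Mass flow = volumetric * density
= 0.357 * 2273 = 811.461 kg/s
Convert to t/h: multiply by 3.6
Capacity = 811.461 * 3.6
= 2921.2596 t/h


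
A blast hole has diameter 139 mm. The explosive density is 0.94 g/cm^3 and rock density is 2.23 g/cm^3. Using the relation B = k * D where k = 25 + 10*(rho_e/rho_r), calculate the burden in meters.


4.0609 m

First, compute k:
rho_e / rho_r = 0.94 / 2.23 = 0.4215246637
k = 25 + 10 * 0.4215246637 = 29.21524664
Then, compute burden:
B = k * D / 1000 = 29.21524664 * 139 / 1000
= 4060.919283 / 1000
= 4.0609 m


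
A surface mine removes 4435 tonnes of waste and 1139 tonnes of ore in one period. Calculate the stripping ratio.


3.8938

Stripping ratio = waste tonnage / ore tonnage
= 4435 / 1139
= 3.8938


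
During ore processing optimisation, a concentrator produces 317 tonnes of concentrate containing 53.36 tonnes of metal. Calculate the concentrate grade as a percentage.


16.8328%

Grade = (metal in concentrate / concentrate mass) * 100
= (53.36 / 317) * 100
= 0.1683280757 * 100
= 16.8328%


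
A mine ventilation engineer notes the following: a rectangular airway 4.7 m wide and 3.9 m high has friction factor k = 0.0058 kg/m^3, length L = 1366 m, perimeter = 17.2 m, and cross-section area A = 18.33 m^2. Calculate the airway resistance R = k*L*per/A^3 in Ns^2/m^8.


Compute the numerator:
k * L * per = 0.0058 * 1366 * 17.2
= 136.27216
Compute the denominator:
A^3 = 18.33^3 = 6158.676537
Resistance:
R = 136.27216 / 6158.676537
= 0.0221 Ns^2/m^8

0.0221 Ns^2/m^8


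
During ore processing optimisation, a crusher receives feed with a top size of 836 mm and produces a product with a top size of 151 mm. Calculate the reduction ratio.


Reduction ratio = feed size / product size
= 836 / 151
= 5.5364

5.5364


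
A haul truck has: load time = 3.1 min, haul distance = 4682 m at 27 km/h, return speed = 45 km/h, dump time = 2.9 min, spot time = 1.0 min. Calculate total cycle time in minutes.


23.6471 min

Convert haul speed to m/min: 27 * 1000/60 = 450 m/min
Haul time = 4682 / 450 = 10.40444444 min
Convert return speed to m/min: 45 * 1000/60 = 750 m/min
Return time = 4682 / 750 = 6.242666667 min
Total cycle time:
= 3.1 + 10.40444444 + 2.9 + 6.242666667 + 1.0
= 23.6471 min


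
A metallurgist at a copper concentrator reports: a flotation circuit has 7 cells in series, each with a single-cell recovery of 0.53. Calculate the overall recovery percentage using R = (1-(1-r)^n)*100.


Complement of single-cell recovery:
1 - r = 1 - 0.53 = 0.47
Raise to power n:
(1 - r)^7 = 0.47^7 = 0.005066231205
Overall recovery:
R = (1 - 0.005066231205) * 100
= 99.4934%

99.4934%


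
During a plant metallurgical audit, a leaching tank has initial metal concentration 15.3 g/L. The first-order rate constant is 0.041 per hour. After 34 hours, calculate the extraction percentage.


75.1919%

Compute the exponent:
-k * t = -0.041 * 34 = -1.394
Remaining concentration:
C = 15.3 * exp(-1.394)
= 15.3 * 0.2480809934
= 3.795639198 g/L
Extracted = 15.3 - 3.795639198 = 11.5043608 g/L
Extraction % = 11.5043608 / 15.3 * 100
= 75.1919%


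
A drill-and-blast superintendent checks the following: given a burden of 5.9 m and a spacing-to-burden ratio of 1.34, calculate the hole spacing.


7.906 m

Spacing = burden * ratio
= 5.9 * 1.34
= 7.906 m


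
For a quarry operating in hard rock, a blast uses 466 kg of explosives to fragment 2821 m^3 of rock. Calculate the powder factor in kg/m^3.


0.1652 kg/m^3

Powder factor = explosive mass / rock volume
= 466 / 2821
= 0.1652 kg/m^3


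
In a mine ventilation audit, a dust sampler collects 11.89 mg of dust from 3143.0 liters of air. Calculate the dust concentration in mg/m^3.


3.783 mg/m^3

Convert liters to m^3: 1 m^3 = 1000 L
Concentration = mass / volume * 1000
= 11.89 / 3143.0 * 1000
= 0.003783009863 * 1000
= 3.783 mg/m^3


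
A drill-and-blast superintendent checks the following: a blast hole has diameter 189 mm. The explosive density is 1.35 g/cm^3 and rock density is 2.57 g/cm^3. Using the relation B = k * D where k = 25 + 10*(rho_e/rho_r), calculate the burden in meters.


5.7178 m

First, compute k:
rho_e / rho_r = 1.35 / 2.57 = 0.5252918288
k = 25 + 10 * 0.5252918288 = 30.25291829
Then, compute burden:
B = k * D / 1000 = 30.25291829 * 189 / 1000
= 5717.801556 / 1000
= 5.7178 m


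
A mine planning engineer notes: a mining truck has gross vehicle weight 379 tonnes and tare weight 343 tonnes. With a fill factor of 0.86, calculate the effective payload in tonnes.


Maximum payload = gross - tare
= 379 - 343 = 36 tonnes
Effective payload = max payload * fill factor
= 36 * 0.86
= 30.96 tonnes

30.96 tonnes


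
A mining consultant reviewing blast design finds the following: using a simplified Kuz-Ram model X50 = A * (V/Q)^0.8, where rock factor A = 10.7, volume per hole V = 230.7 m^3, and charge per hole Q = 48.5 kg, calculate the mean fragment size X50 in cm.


37.2588 cm

Compute V/Q:
V/Q = 230.7 / 48.5 = 4.756701031
Raise to the power 0.8:
(V/Q)^0.8 = 4.756701031^0.8 = 3.482127626
Multiply by A:
X50 = 10.7 * 3.482127626
= 37.2588 cm


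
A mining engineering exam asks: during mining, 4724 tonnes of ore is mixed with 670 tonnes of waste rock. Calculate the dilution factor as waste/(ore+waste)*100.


12.4212%

Total material = ore + waste
= 4724 + 670 = 5394 tonnes
Dilution = waste / total * 100
= 670 / 5394 * 100
= 0.1242120875 * 100
= 12.4212%


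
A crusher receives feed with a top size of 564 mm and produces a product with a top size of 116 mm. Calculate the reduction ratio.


Reduction ratio = feed size / product size
= 564 / 116
= 4.8621

4.8621


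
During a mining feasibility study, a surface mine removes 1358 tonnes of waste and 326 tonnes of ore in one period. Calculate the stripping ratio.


4.1656

Stripping ratio = waste tonnage / ore tonnage
= 1358 / 326
= 4.1656


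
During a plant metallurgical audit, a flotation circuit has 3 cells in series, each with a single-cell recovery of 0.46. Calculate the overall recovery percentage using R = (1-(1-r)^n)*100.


84.2536%

Complement of single-cell recovery:
1 - r = 1 - 0.46 = 0.54
Raise to power n:
(1 - r)^3 = 0.54^3 = 0.157464
Overall recovery:
R = (1 - 0.157464) * 100
= 84.2536%


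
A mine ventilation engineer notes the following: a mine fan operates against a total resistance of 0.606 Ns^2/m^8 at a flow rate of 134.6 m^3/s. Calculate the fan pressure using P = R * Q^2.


Compute Q^2:
Q^2 = 134.6^2 = 18117.16
Compute pressure:
P = R * Q^2 = 0.606 * 18117.16
= 10978.999 Pa

10978.999 Pa


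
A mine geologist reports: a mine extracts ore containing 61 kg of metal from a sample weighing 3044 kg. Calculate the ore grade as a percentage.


2.0039%

Ore grade = (metal mass / ore mass) * 100
= (61 / 3044) * 100
= 0.02003942181 * 100
= 2.0039%


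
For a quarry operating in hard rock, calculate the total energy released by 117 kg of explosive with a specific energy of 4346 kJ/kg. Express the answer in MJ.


508.482 MJ

Energy = mass * specific_energy / 1000
= 117 * 4346 / 1000
= 508482 / 1000
= 508.482 MJ


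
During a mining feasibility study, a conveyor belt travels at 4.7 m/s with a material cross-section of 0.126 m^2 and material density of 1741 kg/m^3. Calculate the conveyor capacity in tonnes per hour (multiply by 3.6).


Volumetric flow = speed * area
= 4.7 * 0.126 = 0.5922 m^3/s
Mass flow = volumetric * density
= 0.5922 * 1741 = 1031.0202 kg/s
Convert to t/h: multiply by 3.6
Capacity = 1031.0202 * 3.6
= 3711.6727 t/h

3711.6727 t/h


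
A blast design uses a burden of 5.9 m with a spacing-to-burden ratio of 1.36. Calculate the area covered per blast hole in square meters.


47.3416 m^2

First, find the spacing:
Spacing = burden * ratio = 5.9 * 1.36
= 8.024 m
Then, calculate the area:
Area = burden * spacing = 5.9 * 8.024
= 47.3416 m^2


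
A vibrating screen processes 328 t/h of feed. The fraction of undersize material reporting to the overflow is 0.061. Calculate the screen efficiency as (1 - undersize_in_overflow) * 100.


93.9%

Screen efficiency = (1 - fraction of undersize in overflow) * 100
= (1 - 0.061) * 100
= 0.939 * 100
= 93.9%


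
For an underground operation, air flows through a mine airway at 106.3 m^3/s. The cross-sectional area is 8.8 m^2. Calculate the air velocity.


12.0795 m/s

Velocity = flow rate / cross-sectional area
= 106.3 / 8.8
= 12.0795 m/s


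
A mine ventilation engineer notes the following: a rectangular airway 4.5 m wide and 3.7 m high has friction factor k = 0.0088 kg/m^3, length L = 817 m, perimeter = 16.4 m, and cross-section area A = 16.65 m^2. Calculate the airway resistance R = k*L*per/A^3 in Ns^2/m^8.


Compute the numerator:
k * L * per = 0.0088 * 817 * 16.4
= 117.90944
Compute the denominator:
A^3 = 16.65^3 = 4615.754625
Resistance:
R = 117.90944 / 4615.754625
= 0.0255 Ns^2/m^8

0.0255 Ns^2/m^8


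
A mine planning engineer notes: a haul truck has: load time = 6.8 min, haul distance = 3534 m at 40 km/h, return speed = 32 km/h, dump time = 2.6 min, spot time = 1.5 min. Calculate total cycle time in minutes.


Convert haul speed to m/min: 40 * 1000/60 = 666.6666667 m/min
Haul time = 3534 / 666.6666667 = 5.301 min
Convert return speed to m/min: 32 * 1000/60 = 533.3333333 m/min
Return time = 3534 / 533.3333333 = 6.62625 min
Total cycle time:
= 6.8 + 5.301 + 2.6 + 6.62625 + 1.5
= 22.8273 min

22.8273 min


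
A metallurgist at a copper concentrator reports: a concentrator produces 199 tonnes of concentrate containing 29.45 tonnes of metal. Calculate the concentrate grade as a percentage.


Grade = (metal in concentrate / concentrate mass) * 100
= (29.45 / 199) * 100
= 0.1479899497 * 100
= 14.799%

14.799%


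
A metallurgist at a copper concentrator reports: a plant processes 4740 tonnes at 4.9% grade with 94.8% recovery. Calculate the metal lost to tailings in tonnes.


12.0775 tonnes

Total metal in feed:
= 4740 * 4.9 / 100 = 232.26 tonnes
Metal recovered:
= 232.26 * 94.8 / 100 = 220.18248 tonnes
Metal lost to tailings:
= 232.26 - 220.18248
= 12.0775 tonnes


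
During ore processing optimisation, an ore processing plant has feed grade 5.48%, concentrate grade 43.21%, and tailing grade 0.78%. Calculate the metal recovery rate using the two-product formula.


Using the two-product formula:
R = 100 * c * (f - t) / (f * (c - t))
Numerator = 100 * 43.21 * (5.48 - 0.78)
= 100 * 43.21 * 4.7
= 20308.7
Denominator = 5.48 * (43.21 - 0.78)
= 5.48 * 42.43
= 232.5164
R = 20308.7 / 232.5164
= 87.3431%

87.3431%


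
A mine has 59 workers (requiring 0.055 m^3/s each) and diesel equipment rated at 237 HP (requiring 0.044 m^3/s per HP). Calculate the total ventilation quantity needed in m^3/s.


Airflow for workers:
Q_people = 59 * 0.055 = 3.245 m^3/s
Airflow for diesel equipment:
Q_diesel = 237 * 0.044 = 10.428 m^3/s
Total ventilation:
Q_total = 3.245 + 10.428
= 13.673 m^3/s

13.673 m^3/s


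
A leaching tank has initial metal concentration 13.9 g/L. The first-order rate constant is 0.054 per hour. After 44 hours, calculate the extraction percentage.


Compute the exponent:
-k * t = -0.054 * 44 = -2.376
Remaining concentration:
C = 13.9 * exp(-2.376)
= 13.9 * 0.09292152121
= 1.291609145 g/L
Extracted = 13.9 - 1.291609145 = 12.60839086 g/L
Extraction % = 12.60839086 / 13.9 * 100
= 90.7078%

90.7078%


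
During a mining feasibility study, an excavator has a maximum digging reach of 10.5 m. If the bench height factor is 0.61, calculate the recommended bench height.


Bench height = reach * factor
= 10.5 * 0.61
= 6.405 m

6.405 m


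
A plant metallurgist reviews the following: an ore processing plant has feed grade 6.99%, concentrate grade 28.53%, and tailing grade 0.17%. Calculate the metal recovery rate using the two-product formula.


98.1528%

Using the two-product formula:
R = 100 * c * (f - t) / (f * (c - t))
Numerator = 100 * 28.53 * (6.99 - 0.17)
= 100 * 28.53 * 6.82
= 19457.46
Denominator = 6.99 * (28.53 - 0.17)
= 6.99 * 28.36
= 198.2364
R = 19457.46 / 198.2364
= 98.1528%


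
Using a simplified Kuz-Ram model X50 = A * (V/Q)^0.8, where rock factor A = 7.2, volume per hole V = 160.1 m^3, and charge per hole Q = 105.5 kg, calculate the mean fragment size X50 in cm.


10.0518 cm

Compute V/Q:
V/Q = 160.1 / 105.5 = 1.517535545
Raise to the power 0.8:
(V/Q)^0.8 = 1.517535545^0.8 = 1.396082547
Multiply by A:
X50 = 7.2 * 1.396082547
= 10.0518 cm


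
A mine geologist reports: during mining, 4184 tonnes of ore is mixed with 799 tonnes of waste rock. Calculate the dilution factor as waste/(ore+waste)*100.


16.0345%

Total material = ore + waste
= 4184 + 799 = 4983 tonnes
Dilution = waste / total * 100
= 799 / 4983 * 100
= 0.1603451736 * 100
= 16.0345%


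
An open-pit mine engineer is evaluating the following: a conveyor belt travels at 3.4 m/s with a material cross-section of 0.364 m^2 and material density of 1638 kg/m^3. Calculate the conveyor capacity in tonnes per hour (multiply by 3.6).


Volumetric flow = speed * area
= 3.4 * 0.364 = 1.2376 m^3/s
Mass flow = volumetric * density
= 1.2376 * 1638 = 2027.1888 kg/s
Convert to t/h: multiply by 3.6
Capacity = 2027.1888 * 3.6
= 7297.8797 t/h

7297.8797 t/h


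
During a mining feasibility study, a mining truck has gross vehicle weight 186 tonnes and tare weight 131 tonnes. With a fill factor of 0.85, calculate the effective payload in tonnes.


Maximum payload = gross - tare
= 186 - 131 = 55 tonnes
Effective payload = max payload * fill factor
= 55 * 0.85
= 46.75 tonnes

46.75 tonnes


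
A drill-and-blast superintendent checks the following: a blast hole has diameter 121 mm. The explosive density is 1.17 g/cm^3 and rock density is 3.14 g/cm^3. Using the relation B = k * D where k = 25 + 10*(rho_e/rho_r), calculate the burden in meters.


3.4759 m

First, compute k:
rho_e / rho_r = 1.17 / 3.14 = 0.372611465
k = 25 + 10 * 0.372611465 = 28.72611465
Then, compute burden:
B = k * D / 1000 = 28.72611465 * 121 / 1000
= 3475.859873 / 1000
= 3.4759 m


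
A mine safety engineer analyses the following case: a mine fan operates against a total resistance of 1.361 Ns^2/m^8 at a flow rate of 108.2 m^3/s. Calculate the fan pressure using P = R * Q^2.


Compute Q^2:
Q^2 = 108.2^2 = 11707.24
Compute pressure:
P = R * Q^2 = 1.361 * 11707.24
= 15933.5536 Pa

15933.5536 Pa


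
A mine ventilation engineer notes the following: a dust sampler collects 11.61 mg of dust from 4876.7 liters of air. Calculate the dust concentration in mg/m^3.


Convert liters to m^3: 1 m^3 = 1000 L
Concentration = mass / volume * 1000
= 11.61 / 4876.7 * 1000
= 0.002380708266 * 1000
= 2.3807 mg/m^3

2.3807 mg/m^3


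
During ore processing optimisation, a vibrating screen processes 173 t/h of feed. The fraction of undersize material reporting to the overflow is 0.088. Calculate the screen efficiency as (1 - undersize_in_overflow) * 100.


Screen efficiency = (1 - fraction of undersize in overflow) * 100
= (1 - 0.088) * 100
= 0.912 * 100
= 91.2%

91.2%


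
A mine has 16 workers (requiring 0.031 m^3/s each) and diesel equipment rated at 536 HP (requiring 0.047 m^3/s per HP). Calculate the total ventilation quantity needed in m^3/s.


25.688 m^3/s

Airflow for workers:
Q_people = 16 * 0.031 = 0.496 m^3/s
Airflow for diesel equipment:
Q_diesel = 536 * 0.047 = 25.192 m^3/s
Total ventilation:
Q_total = 0.496 + 25.192
= 25.688 m^3/s


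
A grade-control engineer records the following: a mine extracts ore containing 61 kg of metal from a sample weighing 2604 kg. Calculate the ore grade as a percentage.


Ore grade = (metal mass / ore mass) * 100
= (61 / 2604) * 100
= 0.02342549923 * 100
= 2.3425%

2.3425%


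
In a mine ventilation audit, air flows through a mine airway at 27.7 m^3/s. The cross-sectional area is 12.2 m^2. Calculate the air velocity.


2.2705 m/s

Velocity = flow rate / cross-sectional area
= 27.7 / 12.2
= 2.2705 m/s


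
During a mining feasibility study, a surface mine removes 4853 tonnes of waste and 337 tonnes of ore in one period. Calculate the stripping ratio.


Stripping ratio = waste tonnage / ore tonnage
= 4853 / 337
= 14.4006

14.4006


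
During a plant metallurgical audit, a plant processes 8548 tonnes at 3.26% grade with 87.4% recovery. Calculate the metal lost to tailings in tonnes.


35.1118 tonnes

Total metal in feed:
= 8548 * 3.26 / 100 = 278.6648 tonnes
Metal recovered:
= 278.6648 * 87.4 / 100 = 243.5530352 tonnes
Metal lost to tailings:
= 278.6648 - 243.5530352
= 35.1118 tonnes


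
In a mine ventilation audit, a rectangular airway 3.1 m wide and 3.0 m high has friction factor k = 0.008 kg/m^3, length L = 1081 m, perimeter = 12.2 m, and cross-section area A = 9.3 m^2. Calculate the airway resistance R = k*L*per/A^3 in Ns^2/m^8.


0.1312 Ns^2/m^8

Compute the numerator:
k * L * per = 0.008 * 1081 * 12.2
= 105.5056
Compute the denominator:
A^3 = 9.3^3 = 804.357
Resistance:
R = 105.5056 / 804.357
= 0.1312 Ns^2/m^8


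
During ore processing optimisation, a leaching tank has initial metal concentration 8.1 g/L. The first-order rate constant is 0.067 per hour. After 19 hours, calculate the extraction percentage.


72.001%

Compute the exponent:
-k * t = -0.067 * 19 = -1.273
Remaining concentration:
C = 8.1 * exp(-1.273)
= 8.1 * 0.2799903894
= 2.267922154 g/L
Extracted = 8.1 - 2.267922154 = 5.832077846 g/L
Extraction % = 5.832077846 / 8.1 * 100
= 72.001%


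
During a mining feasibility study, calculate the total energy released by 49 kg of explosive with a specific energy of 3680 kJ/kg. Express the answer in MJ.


180.32 MJ

Energy = mass * specific_energy / 1000
= 49 * 3680 / 1000
= 180320 / 1000
= 180.32 MJ


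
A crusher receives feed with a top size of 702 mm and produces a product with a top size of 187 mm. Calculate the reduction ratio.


3.754

Reduction ratio = feed size / product size
= 702 / 187
= 3.754


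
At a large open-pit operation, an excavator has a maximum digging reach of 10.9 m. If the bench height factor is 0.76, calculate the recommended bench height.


Bench height = reach * factor
= 10.9 * 0.76
= 8.284 m

8.284 m


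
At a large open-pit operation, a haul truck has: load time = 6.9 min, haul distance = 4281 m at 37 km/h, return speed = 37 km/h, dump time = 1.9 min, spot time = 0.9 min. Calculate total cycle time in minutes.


23.5843 min

Convert haul speed to m/min: 37 * 1000/60 = 616.6666667 m/min
Haul time = 4281 / 616.6666667 = 6.942162162 min
Convert return speed to m/min: 37 * 1000/60 = 616.6666667 m/min
Return time = 4281 / 616.6666667 = 6.942162162 min
Total cycle time:
= 6.9 + 6.942162162 + 1.9 + 6.942162162 + 0.9
= 23.5843 min


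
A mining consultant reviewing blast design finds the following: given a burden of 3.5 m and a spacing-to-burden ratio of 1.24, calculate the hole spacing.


Spacing = burden * ratio
= 3.5 * 1.24
= 4.34 m

4.34 m


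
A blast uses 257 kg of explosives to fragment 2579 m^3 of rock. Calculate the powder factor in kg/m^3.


0.0997 kg/m^3

Powder factor = explosive mass / rock volume
= 257 / 2579
= 0.0997 kg/m^3


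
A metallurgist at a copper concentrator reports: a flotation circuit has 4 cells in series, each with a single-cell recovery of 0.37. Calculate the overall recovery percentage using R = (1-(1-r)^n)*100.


84.247%

Complement of single-cell recovery:
1 - r = 1 - 0.37 = 0.63
Raise to power n:
(1 - r)^4 = 0.63^4 = 0.15752961
Overall recovery:
R = (1 - 0.15752961) * 100
= 84.247%


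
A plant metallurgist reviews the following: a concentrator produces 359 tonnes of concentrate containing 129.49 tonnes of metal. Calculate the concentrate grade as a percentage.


Grade = (metal in concentrate / concentrate mass) * 100
= (129.49 / 359) * 100
= 0.3606963788 * 100
= 36.0696%

36.0696%


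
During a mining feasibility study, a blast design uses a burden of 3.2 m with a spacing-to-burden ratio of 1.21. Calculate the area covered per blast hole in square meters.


12.3904 m^2

First, find the spacing:
Spacing = burden * ratio = 3.2 * 1.21
= 3.872 m
Then, calculate the area:
Area = burden * spacing = 3.2 * 3.872
= 12.3904 m^2


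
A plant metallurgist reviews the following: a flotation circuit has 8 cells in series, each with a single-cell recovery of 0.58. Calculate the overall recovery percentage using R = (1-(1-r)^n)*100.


99.9032%

Complement of single-cell recovery:
1 - r = 1 - 0.58 = 0.42
Raise to power n:
(1 - r)^8 = 0.42^8 = 0.0009682651996
Overall recovery:
R = (1 - 0.0009682651996) * 100
= 99.9032%


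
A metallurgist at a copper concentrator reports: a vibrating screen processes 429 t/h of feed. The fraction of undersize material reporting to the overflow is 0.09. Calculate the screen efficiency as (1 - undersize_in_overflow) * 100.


91.0%

Screen efficiency = (1 - fraction of undersize in overflow) * 100
= (1 - 0.09) * 100
= 0.91 * 100
= 91.0%


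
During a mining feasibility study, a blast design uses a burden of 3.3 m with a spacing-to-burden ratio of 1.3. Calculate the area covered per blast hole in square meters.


14.157 m^2

First, find the spacing:
Spacing = burden * ratio = 3.3 * 1.3
= 4.29 m
Then, calculate the area:
Area = burden * spacing = 3.3 * 4.29
= 14.157 m^2


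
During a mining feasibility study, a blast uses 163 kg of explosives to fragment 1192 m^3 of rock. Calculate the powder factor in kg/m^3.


0.1367 kg/m^3

Powder factor = explosive mass / rock volume
= 163 / 1192
= 0.1367 kg/m^3


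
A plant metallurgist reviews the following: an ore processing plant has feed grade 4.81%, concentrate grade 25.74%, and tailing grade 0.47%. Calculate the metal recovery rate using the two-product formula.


91.9069%

Using the two-product formula:
R = 100 * c * (f - t) / (f * (c - t))
Numerator = 100 * 25.74 * (4.81 - 0.47)
= 100 * 25.74 * 4.34
= 11171.16
Denominator = 4.81 * (25.74 - 0.47)
= 4.81 * 25.27
= 121.5487
R = 11171.16 / 121.5487
= 91.9069%


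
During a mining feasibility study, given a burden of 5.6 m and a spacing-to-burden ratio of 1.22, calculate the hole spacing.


Spacing = burden * ratio
= 5.6 * 1.22
= 6.832 m

6.832 m


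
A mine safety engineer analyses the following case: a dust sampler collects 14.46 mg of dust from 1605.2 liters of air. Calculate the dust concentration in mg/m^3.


9.0082 mg/m^3

Convert liters to m^3: 1 m^3 = 1000 L
Concentration = mass / volume * 1000
= 14.46 / 1605.2 * 1000
= 0.009008223274 * 1000
= 9.0082 mg/m^3


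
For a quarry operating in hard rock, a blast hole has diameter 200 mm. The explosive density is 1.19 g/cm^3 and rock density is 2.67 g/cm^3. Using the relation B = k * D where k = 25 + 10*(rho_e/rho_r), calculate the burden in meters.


First, compute k:
rho_e / rho_r = 1.19 / 2.67 = 0.4456928839
k = 25 + 10 * 0.4456928839 = 29.45692884
Then, compute burden:
B = k * D / 1000 = 29.45692884 * 200 / 1000
= 5891.385768 / 1000
= 5.8914 m

5.8914 m


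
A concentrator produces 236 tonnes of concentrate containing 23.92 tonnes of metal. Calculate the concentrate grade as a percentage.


10.1356%

Grade = (metal in concentrate / concentrate mass) * 100
= (23.92 / 236) * 100
= 0.1013559322 * 100
= 10.1356%


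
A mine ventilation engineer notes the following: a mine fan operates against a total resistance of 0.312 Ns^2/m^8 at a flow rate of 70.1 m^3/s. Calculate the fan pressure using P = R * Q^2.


1533.1711 Pa

Compute Q^2:
Q^2 = 70.1^2 = 4914.01
Compute pressure:
P = R * Q^2 = 0.312 * 4914.01
= 1533.1711 Pa
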